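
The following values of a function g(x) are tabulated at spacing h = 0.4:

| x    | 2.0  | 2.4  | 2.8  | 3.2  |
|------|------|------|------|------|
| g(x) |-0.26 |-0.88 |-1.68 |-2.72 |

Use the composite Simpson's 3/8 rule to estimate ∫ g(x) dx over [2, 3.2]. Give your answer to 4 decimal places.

-1.5990

h = 0.4, n = 3.
(3h/8)·[y₀ + 3y₁ + 3y₂ + y₃] = 0.15·(-10.66) = -1.5990.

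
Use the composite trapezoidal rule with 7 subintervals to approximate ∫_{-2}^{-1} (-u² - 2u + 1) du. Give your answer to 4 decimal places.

h = (-1 − (-2))/7 = 0.142857.
Nodes u₀,…,u₇ = -2, -1.857143, -1.714286, -1.571429, -1.428571, -1.285714, -1.142857, -1.
f(u) = -u² - 2u + 1: f₀=1, f₁=1.265306, f₂=1.489796, f₃=1.673469, f₄=1.816327, f₅=1.918367, f₆=1.979592, f₇=2.
(h/2)·[f₀ + 2f₁ + 2f₂ + 2f₃ + 2f₄ + 2f₅ + 2f₆ + f₇] = 0.071429·(23.285714) = 1.6633.

1.6633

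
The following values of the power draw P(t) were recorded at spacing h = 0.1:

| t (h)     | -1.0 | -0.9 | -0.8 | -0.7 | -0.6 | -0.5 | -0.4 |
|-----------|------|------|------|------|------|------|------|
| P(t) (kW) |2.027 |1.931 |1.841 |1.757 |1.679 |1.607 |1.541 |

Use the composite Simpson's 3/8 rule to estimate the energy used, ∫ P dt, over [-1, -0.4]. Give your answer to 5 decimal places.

h = 0.1, n = 6.
(3h/8)·[y₀ + 3y₁ + 3y₂ + 2y₃ + 3y₄ + 3y₅ + y₆] = 0.0375·(28.256) = 1.05960.

1.05960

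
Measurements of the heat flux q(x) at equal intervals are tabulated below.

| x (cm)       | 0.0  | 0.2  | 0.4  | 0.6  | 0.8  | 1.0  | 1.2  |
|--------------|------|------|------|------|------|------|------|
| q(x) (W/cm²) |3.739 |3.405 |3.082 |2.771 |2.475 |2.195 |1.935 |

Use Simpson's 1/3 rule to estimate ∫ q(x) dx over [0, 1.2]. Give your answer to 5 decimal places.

3.35147

h = 0.2, n = 6.
(h/3)·[y₀ + 4y₁ + 2y₂ + 4y₃ + 2y₄ + 4y₅ + y₆] = 0.066667·(50.272) = 3.35147.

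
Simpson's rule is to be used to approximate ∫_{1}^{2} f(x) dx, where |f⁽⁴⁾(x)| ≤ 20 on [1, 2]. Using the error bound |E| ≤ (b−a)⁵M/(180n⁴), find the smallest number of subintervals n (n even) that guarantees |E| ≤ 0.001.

Need 20/(180n⁴) ≤ 0.001.
n⁴ ≥ 20/(180·0.001) = 111.111 ⇒ n ≥ 3.2467, so the smallest even n is 4. (n must be even for Simpson's rule.)

4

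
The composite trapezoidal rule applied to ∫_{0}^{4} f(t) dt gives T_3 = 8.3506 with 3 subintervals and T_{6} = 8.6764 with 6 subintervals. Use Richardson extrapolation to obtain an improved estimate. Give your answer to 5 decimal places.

8.78500

R = (4·T_{6} − T_3) / 3 = (4·8.6764 − 8.3506)/3 = (26.3550)/3 = 8.78500.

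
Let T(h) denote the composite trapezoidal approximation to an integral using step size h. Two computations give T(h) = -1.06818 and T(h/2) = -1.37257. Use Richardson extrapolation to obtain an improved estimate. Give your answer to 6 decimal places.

-1.474033

R = (4·T(h/2) − T(h)) / 3 = (4·(-1.37257) − (-1.06818))/3 = (-4.42210)/3 = -1.474033.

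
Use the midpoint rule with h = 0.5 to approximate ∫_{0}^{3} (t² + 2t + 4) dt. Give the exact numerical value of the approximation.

29.9375

h = (3 − 0)/6 = 0.5.
Midpoints m₁,…,m₆ = 0.25, 0.75, 1.25, 1.75, 2.25, 2.75.
f(m₁)=4.5625, f(m₂)=6.0625, f(m₃)=8.0625, f(m₄)=10.5625, f(m₅)=13.5625, f(m₆)=17.0625.
h·[f(m₁) + f(m₂) + f(m₃) + f(m₄) + f(m₅) + f(m₆)] = 0.5·(59.875) = 29.9375.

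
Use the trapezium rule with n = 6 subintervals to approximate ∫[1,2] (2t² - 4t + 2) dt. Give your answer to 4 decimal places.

h = (2 − 1)/6 = 0.166667.
Nodes t₀,…,t₆ = 1, 1.166667, 1.333333, 1.5, 1.666667, 1.833333, 2.
f(t) = 2t² - 4t + 2: f₀=0, f₁=0.055556, f₂=0.222222, f₃=0.5, f₄=0.888889, f₅=1.388889, f₆=2.
(h/2)·[f₀ + 2f₁ + 2f₂ + 2f₃ + 2f₄ + 2f₅ + f₆] = 0.083333·(8.111111) = 0.6759.

0.6759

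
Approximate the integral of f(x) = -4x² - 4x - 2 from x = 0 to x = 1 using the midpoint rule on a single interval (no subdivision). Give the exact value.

-5

M = (b−a)·f(0.5) = 1·(-5) = -5.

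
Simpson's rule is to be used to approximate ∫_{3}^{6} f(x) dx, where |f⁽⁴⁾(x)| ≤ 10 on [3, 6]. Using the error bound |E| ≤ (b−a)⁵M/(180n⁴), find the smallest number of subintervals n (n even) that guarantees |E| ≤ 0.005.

8

Need 2430/(180n⁴) ≤ 0.005.
n⁴ ≥ 2430/(180·0.005) = 2700 ⇒ n ≥ 7.2084, so the smallest even n is 8. (n must be even for Simpson's rule.)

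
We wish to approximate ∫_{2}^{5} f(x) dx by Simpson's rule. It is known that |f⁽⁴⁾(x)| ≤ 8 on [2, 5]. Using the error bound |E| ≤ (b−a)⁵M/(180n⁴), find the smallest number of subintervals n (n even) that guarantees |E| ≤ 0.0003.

Need 1944/(180n⁴) ≤ 0.0003.
n⁴ ≥ 1944/(180·0.0003) = 36000 ⇒ n ≥ 13.7745, so the smallest even n is 14. (n must be even for Simpson's rule.)

14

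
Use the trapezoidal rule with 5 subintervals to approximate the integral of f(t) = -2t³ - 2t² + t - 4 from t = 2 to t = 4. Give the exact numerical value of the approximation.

-160.4

h = (4 − 2)/5 = 0.4.
Nodes t₀,…,t₅ = 2, 2.4, 2.8, 3.2, 3.6, 4.
f(t) = -2t³ - 2t² + t - 4: f₀=-26, f₁=-40.768, f₂=-60.784, f₃=-86.816, f₄=-119.632, f₅=-160.
(h/2)·[f₀ + 2f₁ + 2f₂ + 2f₃ + 2f₄ + f₅] = 0.2·(-802) = -160.4.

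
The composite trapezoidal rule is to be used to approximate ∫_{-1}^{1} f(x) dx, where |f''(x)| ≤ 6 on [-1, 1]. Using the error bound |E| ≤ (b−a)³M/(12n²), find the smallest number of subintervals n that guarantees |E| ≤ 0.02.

Need 48/(12n²) ≤ 0.02.
n² ≥ 48/(12·0.02) = 200 ⇒ n ≥ 14.1421, so the smallest n is 15.

15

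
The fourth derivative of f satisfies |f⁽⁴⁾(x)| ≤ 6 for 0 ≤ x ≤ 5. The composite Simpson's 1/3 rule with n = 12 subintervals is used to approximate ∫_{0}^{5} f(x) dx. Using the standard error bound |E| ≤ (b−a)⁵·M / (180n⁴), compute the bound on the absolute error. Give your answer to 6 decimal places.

|E| ≤ (5)⁵·6 / (180·12⁴) = 18750/3732480 = 0.005023.

0.005023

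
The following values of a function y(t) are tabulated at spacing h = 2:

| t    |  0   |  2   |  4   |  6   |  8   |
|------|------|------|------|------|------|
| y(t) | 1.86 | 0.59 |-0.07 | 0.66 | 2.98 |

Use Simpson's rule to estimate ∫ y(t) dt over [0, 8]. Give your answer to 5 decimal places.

6.46667

h = 2, n = 4.
(h/3)·[y₀ + 4y₁ + 2y₂ + 4y₃ + y₄] = 0.666667·(9.70) = 6.46667.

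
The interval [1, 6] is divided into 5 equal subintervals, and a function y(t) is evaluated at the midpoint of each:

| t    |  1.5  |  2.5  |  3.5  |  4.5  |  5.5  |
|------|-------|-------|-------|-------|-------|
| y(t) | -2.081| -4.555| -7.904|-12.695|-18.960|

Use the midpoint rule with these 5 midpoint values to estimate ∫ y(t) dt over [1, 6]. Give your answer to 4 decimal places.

h = 1, n = 5.
h·[y(m₁) + y(m₂) + y(m₃) + y(m₄) + y(m₅)] = 1·(-46.195) = -46.1950.

-46.1950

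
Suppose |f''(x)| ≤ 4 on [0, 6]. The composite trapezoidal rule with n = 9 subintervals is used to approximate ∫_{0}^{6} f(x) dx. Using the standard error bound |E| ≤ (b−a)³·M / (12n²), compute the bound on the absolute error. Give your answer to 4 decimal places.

|E| ≤ (6)³·4 / (12·9²) = 864/972 = 0.8889.

0.8889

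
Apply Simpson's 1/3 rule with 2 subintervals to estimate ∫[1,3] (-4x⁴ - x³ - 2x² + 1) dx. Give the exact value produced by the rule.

h = (3 − 1)/2 = 1.
Nodes x₀,…,x₂ = 1, 2, 3.
f(x) = -4x⁴ - x³ - 2x² + 1: f₀=-6, f₁=-79, f₂=-368.
(h/3)·[f₀ + 4f₁ + f₂] = 0.333333·(-690) = -230.

-230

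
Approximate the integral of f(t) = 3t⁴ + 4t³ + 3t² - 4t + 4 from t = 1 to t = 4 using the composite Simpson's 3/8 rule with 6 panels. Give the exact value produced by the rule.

913.96875

h = (4 − 1)/6 = 0.5.
Nodes t₀,…,t₆ = 1, 1.5, 2, 2.5, 3, 3.5, 4.
f(t) = 3t⁴ + 4t³ + 3t² - 4t + 4: f₀=10, f₁=33.4375, f₂=88, f₃=192.4375, f₄=370, f₅=648.4375, f₆=1060.
(3h/8)·[f₀ + 3f₁ + 3f₂ + 2f₃ + 3f₄ + 3f₅ + f₆] = 0.1875·(4874.5) = 913.96875.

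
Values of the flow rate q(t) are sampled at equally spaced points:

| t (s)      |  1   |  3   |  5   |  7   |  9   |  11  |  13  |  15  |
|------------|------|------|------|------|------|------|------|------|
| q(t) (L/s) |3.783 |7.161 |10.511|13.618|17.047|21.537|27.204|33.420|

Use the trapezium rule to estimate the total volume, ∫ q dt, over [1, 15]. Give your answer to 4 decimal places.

h = 2, n = 7.
(h/2)·[y₀ + 2y₁ + 2y₂ + 2y₃ + 2y₄ + 2y₅ + 2y₆ + y₇] = 1·(231.359) = 231.3590.

231.3590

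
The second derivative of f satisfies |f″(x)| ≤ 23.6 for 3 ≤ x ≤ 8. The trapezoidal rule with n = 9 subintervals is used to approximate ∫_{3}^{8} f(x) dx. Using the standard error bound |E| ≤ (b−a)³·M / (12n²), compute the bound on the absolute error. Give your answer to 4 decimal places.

|E| ≤ (5)³·23.6 / (12·9²) = 2950/972 = 3.0350.

3.0350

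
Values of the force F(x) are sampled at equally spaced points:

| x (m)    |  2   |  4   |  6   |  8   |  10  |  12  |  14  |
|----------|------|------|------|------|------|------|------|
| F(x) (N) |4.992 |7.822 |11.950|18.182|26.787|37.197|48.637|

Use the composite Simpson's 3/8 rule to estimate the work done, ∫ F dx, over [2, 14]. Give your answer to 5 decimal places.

255.94575

h = 2, n = 6.
(3h/8)·[y₀ + 3y₁ + 3y₂ + 2y₃ + 3y₄ + 3y₅ + y₆] = 0.75·(341.261) = 255.94575.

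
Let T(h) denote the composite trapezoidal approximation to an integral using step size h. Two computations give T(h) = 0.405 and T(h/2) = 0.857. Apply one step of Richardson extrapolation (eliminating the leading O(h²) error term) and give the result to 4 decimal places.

R = (4·T(h/2) − T(h)) / 3 = (4·0.857 − 0.405)/3 = (3.023)/3 = 1.0077.

1.0077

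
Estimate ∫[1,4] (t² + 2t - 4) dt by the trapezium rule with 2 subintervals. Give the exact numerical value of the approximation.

25.125

h = (4 − 1)/2 = 1.5.
Nodes t₀,…,t₂ = 1, 2.5, 4.
f(t) = t² + 2t - 4: f₀=-1, f₁=7.25, f₂=20.
(h/2)·[f₀ + 2f₁ + f₂] = 0.75·(33.5) = 25.125.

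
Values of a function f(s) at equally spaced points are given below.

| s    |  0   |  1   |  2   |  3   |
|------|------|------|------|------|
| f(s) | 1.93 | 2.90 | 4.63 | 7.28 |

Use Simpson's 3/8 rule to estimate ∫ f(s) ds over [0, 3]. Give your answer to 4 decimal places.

h = 1, n = 3.
(3h/8)·[y₀ + 3y₁ + 3y₂ + y₃] = 0.375·(31.80) = 11.9250.

11.9250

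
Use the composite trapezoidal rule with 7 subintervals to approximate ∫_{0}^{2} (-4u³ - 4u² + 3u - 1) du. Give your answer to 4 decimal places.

-23.1020

h = (2 − 0)/7 = 0.285714.
Nodes u₀,…,u₇ = 0, 0.285714, 0.571429, 0.857143, 1.142857, 1.428571, 1.714286, 2.
f(u) = -4u³ - 4u² + 3u - 1: f₀=-1, f₁=-0.562682, f₂=-1.338192, f₃=-3.886297, f₄=-8.766764, f₅=-16.539359, f₆=-27.763848, f₇=-43.
(h/2)·[f₀ + 2f₁ + 2f₂ + 2f₃ + 2f₄ + 2f₅ + 2f₆ + f₇] = 0.142857·(-161.714286) = -23.1020.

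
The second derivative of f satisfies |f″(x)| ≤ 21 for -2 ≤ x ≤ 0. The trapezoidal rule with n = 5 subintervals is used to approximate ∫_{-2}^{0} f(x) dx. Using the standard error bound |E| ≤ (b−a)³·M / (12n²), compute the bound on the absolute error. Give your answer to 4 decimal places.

0.5600

|E| ≤ (2)³·21 / (12·5²) = 168/300 = 0.5600.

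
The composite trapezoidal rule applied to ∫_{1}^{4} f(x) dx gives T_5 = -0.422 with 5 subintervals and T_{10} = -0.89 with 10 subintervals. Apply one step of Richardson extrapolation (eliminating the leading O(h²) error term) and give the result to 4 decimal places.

R = (4·T_{10} − T_5) / 3 = (4·(-0.89) − (-0.422))/3 = (-3.138)/3 = -1.0460.

-1.0460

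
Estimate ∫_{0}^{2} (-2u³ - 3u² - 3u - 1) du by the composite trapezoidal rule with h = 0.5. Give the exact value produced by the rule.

-24.75

h = (2 − 0)/4 = 0.5.
Nodes u₀,…,u₄ = 0, 0.5, 1, 1.5, 2.
f(u) = -2u³ - 3u² - 3u - 1: f₀=-1, f₁=-3.5, f₂=-9, f₃=-19, f₄=-35.
(h/2)·[f₀ + 2f₁ + 2f₂ + 2f₃ + f₄] = 0.25·(-99) = -24.75.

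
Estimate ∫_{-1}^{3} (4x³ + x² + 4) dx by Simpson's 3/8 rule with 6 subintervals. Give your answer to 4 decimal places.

105.3333

h = (3 − (-1))/6 = 0.666667.
Nodes x₀,…,x₆ = -1, -0.333333, 0.333333, 1, 1.666667, 2.333333, 3.
f(x) = 4x³ + x² + 4: f₀=1, f₁=3.962963, f₂=4.259259, f₃=9, f₄=25.296296, f₅=60.259259, f₆=121.
(3h/8)·[f₀ + 3f₁ + 3f₂ + 2f₃ + 3f₄ + 3f₅ + f₆] = 0.25·(421.333333) = 105.3333.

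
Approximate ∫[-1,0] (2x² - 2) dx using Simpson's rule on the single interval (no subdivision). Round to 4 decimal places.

S = (b−a)/6 · [f(-1) + 4f(-0.5) + f(0)] = 0.166667·[0 + 4·(-1.5) + (-2)] = -1.3333.

-1.3333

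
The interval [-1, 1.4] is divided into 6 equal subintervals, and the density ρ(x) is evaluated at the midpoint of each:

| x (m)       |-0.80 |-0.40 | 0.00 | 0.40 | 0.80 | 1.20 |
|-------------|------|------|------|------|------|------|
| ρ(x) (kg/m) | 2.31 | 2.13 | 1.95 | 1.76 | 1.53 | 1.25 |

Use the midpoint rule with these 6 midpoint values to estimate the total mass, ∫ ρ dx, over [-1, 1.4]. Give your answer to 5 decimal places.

h = 0.4, n = 6.
h·[y(m₁) + y(m₂) + y(m₃) + y(m₄) + y(m₅) + y(m₆)] = 0.4·(10.93) = 4.37200.

4.37200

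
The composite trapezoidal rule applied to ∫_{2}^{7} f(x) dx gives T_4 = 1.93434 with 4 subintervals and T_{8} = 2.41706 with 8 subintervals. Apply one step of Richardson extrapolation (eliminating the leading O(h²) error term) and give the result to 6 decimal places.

R = (4·T_{8} − T_4) / 3 = (4·2.41706 − 1.93434)/3 = (7.73390)/3 = 2.577967.

2.577967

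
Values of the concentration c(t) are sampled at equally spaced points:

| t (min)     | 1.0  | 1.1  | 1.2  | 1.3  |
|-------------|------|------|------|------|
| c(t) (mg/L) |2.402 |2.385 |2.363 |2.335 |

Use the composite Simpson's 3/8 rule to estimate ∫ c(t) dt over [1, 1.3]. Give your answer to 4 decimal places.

h = 0.1, n = 3.
(3h/8)·[y₀ + 3y₁ + 3y₂ + y₃] = 0.0375·(18.981) = 0.7118.

0.7118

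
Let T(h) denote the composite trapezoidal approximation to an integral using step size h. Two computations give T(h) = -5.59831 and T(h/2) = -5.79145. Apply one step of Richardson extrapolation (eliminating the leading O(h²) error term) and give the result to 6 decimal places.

-5.855830

R = (4·T(h/2) − T(h)) / 3 = (4·(-5.79145) − (-5.59831))/3 = (-17.56749)/3 = -5.855830.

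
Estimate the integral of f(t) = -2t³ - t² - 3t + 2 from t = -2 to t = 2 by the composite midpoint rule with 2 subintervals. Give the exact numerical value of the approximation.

h = (2 − (-2))/2 = 2.
Midpoints m₁,…,m₂ = -1, 1.
f(m₁)=6, f(m₂)=-4.
h·[f(m₁) + f(m₂)] = 2·(2) = 4.

4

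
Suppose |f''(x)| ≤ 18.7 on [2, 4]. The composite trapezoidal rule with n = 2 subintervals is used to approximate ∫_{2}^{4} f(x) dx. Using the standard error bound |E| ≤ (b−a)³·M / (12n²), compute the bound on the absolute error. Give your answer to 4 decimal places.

|E| ≤ (2)³·18.7 / (12·2²) = 149.6/48 = 3.1167.

3.1167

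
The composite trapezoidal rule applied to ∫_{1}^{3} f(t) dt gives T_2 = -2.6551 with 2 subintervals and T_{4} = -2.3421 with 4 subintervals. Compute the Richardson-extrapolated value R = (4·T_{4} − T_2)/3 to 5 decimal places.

R = (4·T_{4} − T_2) / 3 = (4·(-2.3421) − (-2.6551))/3 = (-6.7133)/3 = -2.23777.

-2.23777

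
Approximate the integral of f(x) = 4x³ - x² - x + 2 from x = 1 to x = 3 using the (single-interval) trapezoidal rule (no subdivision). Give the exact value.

T = (b−a)/2 · [f(1) + f(3)] = 1·[4 + 98] = 102.

102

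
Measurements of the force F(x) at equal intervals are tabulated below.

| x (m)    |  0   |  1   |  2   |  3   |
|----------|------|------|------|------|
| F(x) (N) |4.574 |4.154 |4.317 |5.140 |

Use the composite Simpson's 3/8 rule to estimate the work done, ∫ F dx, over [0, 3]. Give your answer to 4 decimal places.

13.1726

h = 1, n = 3.
(3h/8)·[y₀ + 3y₁ + 3y₂ + y₃] = 0.375·(35.127) = 13.1726.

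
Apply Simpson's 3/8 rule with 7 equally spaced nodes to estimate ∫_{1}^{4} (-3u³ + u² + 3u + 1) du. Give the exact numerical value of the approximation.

h = (4 − 1)/6 = 0.5.
Nodes u₀,…,u₆ = 1, 1.5, 2, 2.5, 3, 3.5, 4.
f(u) = -3u³ + u² + 3u + 1: f₀=2, f₁=-2.375, f₂=-13, f₃=-32.125, f₄=-62, f₅=-104.875, f₆=-163.
(3h/8)·[f₀ + 3f₁ + 3f₂ + 2f₃ + 3f₄ + 3f₅ + f₆] = 0.1875·(-772) = -144.75.

-144.75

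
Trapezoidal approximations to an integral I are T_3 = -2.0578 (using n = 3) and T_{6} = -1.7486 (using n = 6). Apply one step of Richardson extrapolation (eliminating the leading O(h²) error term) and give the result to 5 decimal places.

R = (4·T_{6} − T_3) / 3 = (4·(-1.7486) − (-2.0578))/3 = (-4.9366)/3 = -1.64553.

-1.64553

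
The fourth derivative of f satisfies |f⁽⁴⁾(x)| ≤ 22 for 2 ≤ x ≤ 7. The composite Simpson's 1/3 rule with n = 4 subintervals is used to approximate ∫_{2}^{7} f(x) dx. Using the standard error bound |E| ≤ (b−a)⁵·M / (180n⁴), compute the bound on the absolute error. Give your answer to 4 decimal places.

1.4920

|E| ≤ (5)⁵·22 / (180·4⁴) = 68750/46080 = 1.4920.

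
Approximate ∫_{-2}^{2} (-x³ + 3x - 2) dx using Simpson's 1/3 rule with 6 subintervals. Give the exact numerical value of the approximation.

h = (2 − (-2))/6 = 0.666667.
Nodes x₀,…,x₆ = -2, -1.333333, -0.666667, 0, 0.666667, 1.333333, 2.
f(x) = -x³ + 3x - 2: f₀=0, f₁=-3.629630, f₂=-3.703704, f₃=-2, f₄=-0.296296, f₅=-0.370370, f₆=-4.
(h/3)·[f₀ + 4f₁ + 2f₂ + 4f₃ + 2f₄ + 4f₅ + f₆] = 0.222222·(-36) = -8.

-8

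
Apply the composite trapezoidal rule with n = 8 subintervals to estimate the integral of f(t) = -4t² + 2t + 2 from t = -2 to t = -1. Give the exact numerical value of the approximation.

h = (-1 − (-2))/8 = 0.125.
Nodes t₀,…,t₈ = -2, -1.875, -1.75, -1.625, -1.5, -1.375, -1.25, -1.125, -1.
f(t) = -4t² + 2t + 2: f₀=-18, f₁=-15.8125, f₂=-13.75, f₃=-11.8125, f₄=-10, f₅=-8.3125, f₆=-6.75, f₇=-5.3125, f₈=-4.
(h/2)·[f₀ + 2f₁ + 2f₂ + 2f₃ + 2f₄ + 2f₅ + 2f₆ + 2f₇ + f₈] = 0.0625·(-165.5) = -10.34375.

-10.34375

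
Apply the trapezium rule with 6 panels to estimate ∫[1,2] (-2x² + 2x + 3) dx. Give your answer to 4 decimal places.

h = (2 − 1)/6 = 0.166667.
Nodes x₀,…,x₆ = 1, 1.166667, 1.333333, 1.5, 1.666667, 1.833333, 2.
f(x) = -2x² + 2x + 3: f₀=3, f₁=2.611111, f₂=2.111111, f₃=1.5, f₄=0.777778, f₅=-0.055556, f₆=-1.
(h/2)·[f₀ + 2f₁ + 2f₂ + 2f₃ + 2f₄ + 2f₅ + f₆] = 0.083333·(15.888889) = 1.3241.

1.3241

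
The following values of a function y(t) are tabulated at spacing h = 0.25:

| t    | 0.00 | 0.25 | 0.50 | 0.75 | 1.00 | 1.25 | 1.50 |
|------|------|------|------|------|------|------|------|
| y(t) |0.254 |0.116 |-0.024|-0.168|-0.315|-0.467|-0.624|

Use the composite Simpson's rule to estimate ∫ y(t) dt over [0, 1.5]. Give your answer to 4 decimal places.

h = 0.25, n = 6.
(h/3)·[y₀ + 4y₁ + 2y₂ + 4y₃ + 2y₄ + 4y₅ + y₆] = 0.083333·(-3.124) = -0.2603.

-0.2603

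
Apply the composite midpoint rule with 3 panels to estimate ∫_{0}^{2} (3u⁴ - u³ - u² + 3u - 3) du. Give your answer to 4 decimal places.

11.0864

h = (2 − 0)/3 = 0.666667.
Midpoints m₁,…,m₃ = 0.333333, 1, 1.666667.
f(m₁)=-2.111111, f(m₂)=1, f(m₃)=17.740741.
h·[f(m₁) + f(m₂) + f(m₃)] = 0.666667·(16.629630) = 11.0864.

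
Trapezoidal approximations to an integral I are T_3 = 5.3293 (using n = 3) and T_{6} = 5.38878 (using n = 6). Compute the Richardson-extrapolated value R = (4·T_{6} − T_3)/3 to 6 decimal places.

5.408607

R = (4·T_{6} − T_3) / 3 = (4·5.38878 − 5.3293)/3 = (16.22582)/3 = 5.408607.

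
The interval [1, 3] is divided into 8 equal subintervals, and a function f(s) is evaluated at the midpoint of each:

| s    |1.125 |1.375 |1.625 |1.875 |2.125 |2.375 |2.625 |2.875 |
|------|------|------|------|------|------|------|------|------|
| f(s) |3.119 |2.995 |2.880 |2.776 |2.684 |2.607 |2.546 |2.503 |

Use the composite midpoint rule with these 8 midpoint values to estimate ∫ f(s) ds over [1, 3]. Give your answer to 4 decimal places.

h = 0.25, n = 8.
h·[y(m₁) + y(m₂) + y(m₃) + y(m₄) + y(m₅) + y(m₆) + y(m₇) + y(m₈)] = 0.25·(22.110) = 5.5275.

5.5275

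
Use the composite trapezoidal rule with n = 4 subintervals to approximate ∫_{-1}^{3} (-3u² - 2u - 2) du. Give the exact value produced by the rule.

h = (3 − (-1))/4 = 1.
Nodes u₀,…,u₄ = -1, 0, 1, 2, 3.
f(u) = -3u² - 2u - 2: f₀=-3, f₁=-2, f₂=-7, f₃=-18, f₄=-35.
(h/2)·[f₀ + 2f₁ + 2f₂ + 2f₃ + f₄] = 0.5·(-92) = -46.

-46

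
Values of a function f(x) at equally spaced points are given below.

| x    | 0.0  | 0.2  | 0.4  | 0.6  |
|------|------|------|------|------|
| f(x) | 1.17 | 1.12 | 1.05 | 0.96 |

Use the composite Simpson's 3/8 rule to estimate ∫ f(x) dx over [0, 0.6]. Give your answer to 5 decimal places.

0.64800

h = 0.2, n = 3.
(3h/8)·[y₀ + 3y₁ + 3y₂ + y₃] = 0.075·(8.64) = 0.64800.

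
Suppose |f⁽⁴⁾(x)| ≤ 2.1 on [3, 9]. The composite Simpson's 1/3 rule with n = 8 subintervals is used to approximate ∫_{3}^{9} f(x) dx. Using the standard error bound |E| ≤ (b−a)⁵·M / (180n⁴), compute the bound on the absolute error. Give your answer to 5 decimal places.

0.02215

|E| ≤ (6)⁵·2.1 / (180·8⁴) = 16329.6/737280 = 0.02215.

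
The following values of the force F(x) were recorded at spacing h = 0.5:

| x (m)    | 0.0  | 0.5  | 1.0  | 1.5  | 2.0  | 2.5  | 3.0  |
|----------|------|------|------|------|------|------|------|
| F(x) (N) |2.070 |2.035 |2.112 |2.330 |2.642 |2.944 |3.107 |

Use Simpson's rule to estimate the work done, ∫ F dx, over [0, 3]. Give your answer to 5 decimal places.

7.32017

h = 0.5, n = 6.
(h/3)·[y₀ + 4y₁ + 2y₂ + 4y₃ + 2y₄ + 4y₅ + y₆] = 0.166667·(43.921) = 7.32017.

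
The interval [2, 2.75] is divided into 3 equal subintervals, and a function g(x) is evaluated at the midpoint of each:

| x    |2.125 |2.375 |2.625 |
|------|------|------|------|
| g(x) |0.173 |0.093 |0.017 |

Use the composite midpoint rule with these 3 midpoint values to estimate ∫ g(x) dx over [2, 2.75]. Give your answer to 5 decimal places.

h = 0.25, n = 3.
h·[y(m₁) + y(m₂) + y(m₃)] = 0.25·(0.283) = 0.07075.

0.07075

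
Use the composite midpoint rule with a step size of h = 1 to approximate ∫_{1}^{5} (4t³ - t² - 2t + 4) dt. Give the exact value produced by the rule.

563

h = (5 − 1)/4 = 1.
Midpoints m₁,…,m₄ = 1.5, 2.5, 3.5, 4.5.
f(m₁)=12.25, f(m₂)=55.25, f(m₃)=156.25, f(m₄)=339.25.
h·[f(m₁) + f(m₂) + f(m₃) + f(m₄)] = 1·(563) = 563.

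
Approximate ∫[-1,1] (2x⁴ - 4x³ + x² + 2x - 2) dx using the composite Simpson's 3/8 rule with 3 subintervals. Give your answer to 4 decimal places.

-2.2963

h = (1 − (-1))/3 = 0.666667.
Nodes x₀,…,x₃ = -1, -0.333333, 0.333333, 1.
f(x) = 2x⁴ - 4x³ + x² + 2x - 2: f₀=3, f₁=-2.382716, f₂=-1.345679, f₃=-1.
(3h/8)·[f₀ + 3f₁ + 3f₂ + f₃] = 0.25·(-9.185185) = -2.2963.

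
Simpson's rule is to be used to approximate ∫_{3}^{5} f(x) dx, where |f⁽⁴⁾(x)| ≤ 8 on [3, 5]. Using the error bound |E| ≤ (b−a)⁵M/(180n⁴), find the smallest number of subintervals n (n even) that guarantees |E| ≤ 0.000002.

Need 256/(180n⁴) ≤ 0.000002.
n⁴ ≥ 256/(180·0.000002) = 711111 ⇒ n ≥ 29.0392, so the smallest even n is 30. (n must be even for Simpson's rule.)

30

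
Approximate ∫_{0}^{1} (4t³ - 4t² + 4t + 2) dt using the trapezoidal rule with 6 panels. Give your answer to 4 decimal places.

h = (1 − 0)/6 = 0.166667.
Nodes t₀,…,t₆ = 0, 0.166667, 0.333333, 0.5, 0.666667, 0.833333, 1.
f(t) = 4t³ - 4t² + 4t + 2: f₀=2, f₁=2.574074, f₂=3.037037, f₃=3.5, f₄=4.074074, f₅=4.870370, f₆=6.
(h/2)·[f₀ + 2f₁ + 2f₂ + 2f₃ + 2f₄ + 2f₅ + f₆] = 0.083333·(44.111111) = 3.6759.

3.6759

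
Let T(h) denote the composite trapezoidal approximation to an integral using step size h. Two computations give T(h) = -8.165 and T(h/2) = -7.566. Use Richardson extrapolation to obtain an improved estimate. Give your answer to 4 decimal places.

-7.3663

R = (4·T(h/2) − T(h)) / 3 = (4·(-7.566) − (-8.165))/3 = (-22.099)/3 = -7.3663.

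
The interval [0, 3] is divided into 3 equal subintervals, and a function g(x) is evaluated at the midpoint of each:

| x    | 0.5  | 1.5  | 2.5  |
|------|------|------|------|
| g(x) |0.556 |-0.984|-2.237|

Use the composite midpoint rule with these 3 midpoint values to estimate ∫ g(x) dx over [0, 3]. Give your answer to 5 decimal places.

-2.66500

h = 1, n = 3.
h·[y(m₁) + y(m₂) + y(m₃)] = 1·(-2.665) = -2.66500.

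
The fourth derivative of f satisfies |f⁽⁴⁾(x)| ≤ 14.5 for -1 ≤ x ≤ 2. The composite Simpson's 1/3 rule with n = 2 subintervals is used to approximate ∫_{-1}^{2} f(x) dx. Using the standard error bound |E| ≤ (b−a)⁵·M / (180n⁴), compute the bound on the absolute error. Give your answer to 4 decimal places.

1.2234

|E| ≤ (3)⁵·14.5 / (180·2⁴) = 3523.5/2880 = 1.2234.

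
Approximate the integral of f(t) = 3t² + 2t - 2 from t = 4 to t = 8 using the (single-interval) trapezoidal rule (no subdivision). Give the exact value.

T = (b−a)/2 · [f(4) + f(8)] = 2·[54 + 206] = 520.

520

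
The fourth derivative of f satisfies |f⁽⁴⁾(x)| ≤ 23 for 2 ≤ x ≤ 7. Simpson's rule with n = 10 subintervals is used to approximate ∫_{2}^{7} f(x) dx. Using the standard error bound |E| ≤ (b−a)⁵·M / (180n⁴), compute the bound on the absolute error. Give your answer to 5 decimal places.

|E| ≤ (5)⁵·23 / (180·10⁴) = 71875/1800000 = 0.03993.

0.03993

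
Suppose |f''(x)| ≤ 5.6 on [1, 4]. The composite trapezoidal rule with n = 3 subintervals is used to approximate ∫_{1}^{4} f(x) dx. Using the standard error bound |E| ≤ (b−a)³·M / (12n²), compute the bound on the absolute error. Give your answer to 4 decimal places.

|E| ≤ (3)³·5.6 / (12·3²) = 151.2/108 = 1.4000.

1.4000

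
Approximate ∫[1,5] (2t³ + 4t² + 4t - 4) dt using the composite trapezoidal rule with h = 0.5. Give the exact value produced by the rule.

513

h = (5 − 1)/8 = 0.5.
Nodes t₀,…,t₈ = 1, 1.5, 2, 2.5, 3, 3.5, 4, 4.5, 5.
f(t) = 2t³ + 4t² + 4t - 4: f₀=6, f₁=17.75, f₂=36, f₃=62.25, f₄=98, f₅=144.75, f₆=204, f₇=277.25, f₈=366.
(h/2)·[f₀ + 2f₁ + 2f₂ + 2f₃ + 2f₄ + 2f₅ + 2f₆ + 2f₇ + f₈] = 0.25·(2052) = 513.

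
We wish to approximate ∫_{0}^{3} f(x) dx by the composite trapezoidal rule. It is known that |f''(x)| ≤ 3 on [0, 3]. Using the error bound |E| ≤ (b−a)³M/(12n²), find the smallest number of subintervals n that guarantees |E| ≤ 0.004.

42

Need 81/(12n²) ≤ 0.004.
n² ≥ 81/(12·0.004) = 1687.5 ⇒ n ≥ 41.0792, so the smallest n is 42.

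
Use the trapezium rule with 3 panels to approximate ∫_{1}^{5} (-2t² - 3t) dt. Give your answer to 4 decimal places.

h = (5 − 1)/3 = 1.333333.
Nodes t₀,…,t₃ = 1, 2.333333, 3.666667, 5.
f(t) = -2t² - 3t: f₀=-5, f₁=-17.888889, f₂=-37.888889, f₃=-65.
(h/2)·[f₀ + 2f₁ + 2f₂ + f₃] = 0.666667·(-181.555556) = -121.0370.

-121.0370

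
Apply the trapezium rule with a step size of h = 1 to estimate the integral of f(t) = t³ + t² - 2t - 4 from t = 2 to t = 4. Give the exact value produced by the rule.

62

h = (4 − 2)/2 = 1.
Nodes t₀,…,t₂ = 2, 3, 4.
f(t) = t³ + t² - 2t - 4: f₀=4, f₁=26, f₂=68.
(h/2)·[f₀ + 2f₁ + f₂] = 0.5·(124) = 62.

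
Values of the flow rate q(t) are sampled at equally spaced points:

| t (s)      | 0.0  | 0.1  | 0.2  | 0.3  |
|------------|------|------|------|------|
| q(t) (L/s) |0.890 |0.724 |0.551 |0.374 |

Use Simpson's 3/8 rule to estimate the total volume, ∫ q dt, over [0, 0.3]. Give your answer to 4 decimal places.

h = 0.1, n = 3.
(3h/8)·[y₀ + 3y₁ + 3y₂ + y₃] = 0.0375·(5.089) = 0.1908.

0.1908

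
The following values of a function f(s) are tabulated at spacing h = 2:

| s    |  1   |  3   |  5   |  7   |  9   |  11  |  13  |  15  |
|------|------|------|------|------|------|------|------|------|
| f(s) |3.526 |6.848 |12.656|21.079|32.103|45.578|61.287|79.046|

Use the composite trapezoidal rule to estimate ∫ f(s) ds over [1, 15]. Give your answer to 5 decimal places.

h = 2, n = 7.
(h/2)·[y₀ + 2y₁ + 2y₂ + 2y₃ + 2y₄ + 2y₅ + 2y₆ + y₇] = 1·(441.674) = 441.67400.

441.67400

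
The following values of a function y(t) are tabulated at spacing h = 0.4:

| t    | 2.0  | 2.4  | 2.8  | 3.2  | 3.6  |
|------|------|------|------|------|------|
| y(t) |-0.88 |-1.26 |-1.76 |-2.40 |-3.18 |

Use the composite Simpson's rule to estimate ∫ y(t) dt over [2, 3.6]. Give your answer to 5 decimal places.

h = 0.4, n = 4.
(h/3)·[y₀ + 4y₁ + 2y₂ + 4y₃ + y₄] = 0.133333·(-22.22) = -2.96267.

-2.96267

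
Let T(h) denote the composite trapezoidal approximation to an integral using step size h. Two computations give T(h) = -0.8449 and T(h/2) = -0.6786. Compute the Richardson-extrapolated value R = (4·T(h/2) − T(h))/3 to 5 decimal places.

R = (4·T(h/2) − T(h)) / 3 = (4·(-0.6786) − (-0.8449))/3 = (-1.8695)/3 = -0.62317.

-0.62317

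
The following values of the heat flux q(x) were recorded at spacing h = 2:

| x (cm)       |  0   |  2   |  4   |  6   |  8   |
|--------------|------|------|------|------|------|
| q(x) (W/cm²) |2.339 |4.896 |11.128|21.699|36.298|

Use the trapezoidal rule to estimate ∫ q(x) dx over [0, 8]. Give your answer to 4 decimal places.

h = 2, n = 4.
(h/2)·[y₀ + 2y₁ + 2y₂ + 2y₃ + y₄] = 1·(114.083) = 114.0830.

114.0830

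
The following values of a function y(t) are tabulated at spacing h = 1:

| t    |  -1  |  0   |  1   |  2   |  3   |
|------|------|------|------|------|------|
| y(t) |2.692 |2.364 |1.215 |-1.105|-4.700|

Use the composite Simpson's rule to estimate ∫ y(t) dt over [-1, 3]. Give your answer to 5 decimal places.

h = 1, n = 4.
(h/3)·[y₀ + 4y₁ + 2y₂ + 4y₃ + y₄] = 0.333333·(5.458) = 1.81933.

1.81933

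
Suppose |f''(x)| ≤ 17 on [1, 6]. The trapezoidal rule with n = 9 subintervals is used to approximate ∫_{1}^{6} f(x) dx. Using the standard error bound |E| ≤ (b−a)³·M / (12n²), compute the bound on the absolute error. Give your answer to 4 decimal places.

|E| ≤ (5)³·17 / (12·9²) = 2125/972 = 2.1862.

2.1862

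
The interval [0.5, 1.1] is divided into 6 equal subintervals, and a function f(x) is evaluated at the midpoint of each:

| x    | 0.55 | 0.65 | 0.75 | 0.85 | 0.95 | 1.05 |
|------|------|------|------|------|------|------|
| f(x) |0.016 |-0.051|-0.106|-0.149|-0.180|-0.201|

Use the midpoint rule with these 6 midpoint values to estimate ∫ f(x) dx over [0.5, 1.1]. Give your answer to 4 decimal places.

h = 0.1, n = 6.
h·[y(m₁) + y(m₂) + y(m₃) + y(m₄) + y(m₅) + y(m₆)] = 0.1·(-0.671) = -0.0671.

-0.0671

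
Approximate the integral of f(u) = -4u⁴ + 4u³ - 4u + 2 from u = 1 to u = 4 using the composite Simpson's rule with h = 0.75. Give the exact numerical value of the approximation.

-587.90625

h = (4 − 1)/4 = 0.75.
Nodes u₀,…,u₄ = 1, 1.75, 2.5, 3.25, 4.
f(u) = -4u⁴ + 4u³ - 4u + 2: f₀=-2, f₁=-21.078125, f₂=-101.75, f₃=-319.953125, f₄=-782.
(h/3)·[f₀ + 4f₁ + 2f₂ + 4f₃ + f₄] = 0.25·(-2351.625) = -587.90625.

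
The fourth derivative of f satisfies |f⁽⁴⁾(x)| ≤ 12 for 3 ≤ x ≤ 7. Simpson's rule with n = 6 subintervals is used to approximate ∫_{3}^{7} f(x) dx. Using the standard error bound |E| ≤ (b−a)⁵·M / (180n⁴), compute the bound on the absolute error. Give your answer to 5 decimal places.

0.05267

|E| ≤ (4)⁵·12 / (180·6⁴) = 12288/233280 = 0.05267.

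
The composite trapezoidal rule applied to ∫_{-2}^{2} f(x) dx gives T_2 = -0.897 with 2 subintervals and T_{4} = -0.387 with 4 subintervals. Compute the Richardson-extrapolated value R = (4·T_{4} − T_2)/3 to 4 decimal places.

R = (4·T_{4} − T_2) / 3 = (4·(-0.387) − (-0.897))/3 = (-0.651)/3 = -0.2170.

-0.2170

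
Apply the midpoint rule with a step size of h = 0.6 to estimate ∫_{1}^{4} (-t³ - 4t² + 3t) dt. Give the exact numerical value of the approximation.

-124.215

h = (4 − 1)/5 = 0.6.
Midpoints m₁,…,m₅ = 1.3, 1.9, 2.5, 3.1, 3.7.
f(m₁)=-5.057, f(m₂)=-15.599, f(m₃)=-33.125, f(m₄)=-58.931, f(m₅)=-94.313.
h·[f(m₁) + f(m₂) + f(m₃) + f(m₄) + f(m₅)] = 0.6·(-207.025) = -124.215.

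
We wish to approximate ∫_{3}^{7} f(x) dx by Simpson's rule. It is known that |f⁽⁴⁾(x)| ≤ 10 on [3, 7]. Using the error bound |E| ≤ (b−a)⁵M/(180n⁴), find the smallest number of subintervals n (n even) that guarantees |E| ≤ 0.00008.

Need 10240/(180n⁴) ≤ 0.00008.
n⁴ ≥ 10240/(180·0.00008) = 711111 ⇒ n ≥ 29.0392, so the smallest even n is 30. (n must be even for Simpson's rule.)

30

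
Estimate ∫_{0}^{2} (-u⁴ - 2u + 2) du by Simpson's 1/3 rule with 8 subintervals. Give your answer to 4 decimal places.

-6.4010

h = (2 − 0)/8 = 0.25.
Nodes u₀,…,u₈ = 0, 0.25, 0.5, 0.75, 1, 1.25, 1.5, 1.75, 2.
f(u) = -u⁴ - 2u + 2: f₀=2, f₁=1.49609375, f₂=0.9375, f₃=0.18359375, f₄=-1, f₅=-2.94140625, f₆=-6.0625, f₇=-10.87890625, f₈=-18.
(h/3)·[f₀ + 4f₁ + 2f₂ + 4f₃ + 2f₄ + 4f₅ + 2f₆ + 4f₇ + f₈] = 0.083333·(-76.8125) = -6.4010.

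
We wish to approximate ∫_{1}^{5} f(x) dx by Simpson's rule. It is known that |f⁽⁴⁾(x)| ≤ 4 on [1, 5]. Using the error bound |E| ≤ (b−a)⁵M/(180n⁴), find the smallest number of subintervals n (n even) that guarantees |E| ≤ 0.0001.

Need 4096/(180n⁴) ≤ 0.0001.
n⁴ ≥ 4096/(180·0.0001) = 227556 ⇒ n ≥ 21.8410, so the smallest even n is 22. (n must be even for Simpson's rule.)

22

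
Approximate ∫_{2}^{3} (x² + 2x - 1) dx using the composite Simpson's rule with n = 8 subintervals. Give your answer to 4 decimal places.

10.3333

h = (3 − 2)/8 = 0.125.
Nodes x₀,…,x₈ = 2, 2.125, 2.25, 2.375, 2.5, 2.625, 2.75, 2.875, 3.
f(x) = x² + 2x - 1: f₀=7, f₁=7.765625, f₂=8.5625, f₃=9.390625, f₄=10.25, f₅=11.140625, f₆=12.0625, f₇=13.015625, f₈=14.
(h/3)·[f₀ + 4f₁ + 2f₂ + 4f₃ + 2f₄ + 4f₅ + 2f₆ + 4f₇ + f₈] = 0.041667·(248) = 10.3333.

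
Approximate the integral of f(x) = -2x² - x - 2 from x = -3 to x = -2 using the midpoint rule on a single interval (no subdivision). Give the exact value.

-12

M = (b−a)·f(-2.5) = 1·(-12) = -12.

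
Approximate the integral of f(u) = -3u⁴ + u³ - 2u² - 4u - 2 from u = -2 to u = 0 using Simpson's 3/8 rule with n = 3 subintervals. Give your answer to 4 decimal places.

-24.8889

h = (0 − (-2))/3 = 0.666667.
Nodes u₀,…,u₃ = -2, -1.333333, -0.666667, 0.
f(u) = -3u⁴ + u³ - 2u² - 4u - 2: f₀=-58, f₁=-12.074074, f₂=-1.111111, f₃=-2.
(3h/8)·[f₀ + 3f₁ + 3f₂ + f₃] = 0.25·(-99.555556) = -24.8889.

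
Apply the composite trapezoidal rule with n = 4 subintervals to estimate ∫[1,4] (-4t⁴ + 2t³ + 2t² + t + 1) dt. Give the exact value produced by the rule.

-680.7421875

h = (4 − 1)/4 = 0.75.
Nodes t₀,…,t₄ = 1, 1.75, 2.5, 3.25, 4.
f(t) = -4t⁴ + 2t³ + 2t² + t + 1: f₀=2, f₁=-17.921875, f₂=-109, f₃=-352.234375, f₄=-859.
(h/2)·[f₀ + 2f₁ + 2f₂ + 2f₃ + f₄] = 0.375·(-1815.3125) = -680.7421875.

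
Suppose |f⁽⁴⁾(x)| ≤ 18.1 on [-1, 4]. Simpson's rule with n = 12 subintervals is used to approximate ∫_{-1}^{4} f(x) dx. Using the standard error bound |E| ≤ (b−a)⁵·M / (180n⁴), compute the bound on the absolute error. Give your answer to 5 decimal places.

|E| ≤ (5)⁵·18.1 / (180·12⁴) = 56562.5/3732480 = 0.01515.

0.01515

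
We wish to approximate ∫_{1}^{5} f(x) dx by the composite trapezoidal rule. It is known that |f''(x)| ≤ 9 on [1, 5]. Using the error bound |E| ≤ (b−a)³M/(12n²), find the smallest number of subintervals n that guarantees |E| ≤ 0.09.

Need 576/(12n²) ≤ 0.09.
n² ≥ 576/(12·0.09) = 533.333 ⇒ n ≥ 23.0940, so the smallest n is 24.

24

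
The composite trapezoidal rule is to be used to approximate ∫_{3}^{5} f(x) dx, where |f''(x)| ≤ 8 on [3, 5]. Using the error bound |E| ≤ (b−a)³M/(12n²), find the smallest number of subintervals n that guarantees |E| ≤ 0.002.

Need 64/(12n²) ≤ 0.002.
n² ≥ 64/(12·0.002) = 2666.67 ⇒ n ≥ 51.6398, so the smallest n is 52.

52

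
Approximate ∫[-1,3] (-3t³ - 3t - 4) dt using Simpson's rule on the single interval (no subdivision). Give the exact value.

-88

S = (b−a)/6 · [f(-1) + 4f(1) + f(3)] = 0.666667·[2 + 4·(-10) + (-94)] = -88.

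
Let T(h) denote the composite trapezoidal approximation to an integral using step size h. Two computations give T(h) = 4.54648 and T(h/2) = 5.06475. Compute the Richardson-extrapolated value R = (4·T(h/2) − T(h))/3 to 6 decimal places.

5.237507

R = (4·T(h/2) − T(h)) / 3 = (4·5.06475 − 4.54648)/3 = (15.71252)/3 = 5.237507.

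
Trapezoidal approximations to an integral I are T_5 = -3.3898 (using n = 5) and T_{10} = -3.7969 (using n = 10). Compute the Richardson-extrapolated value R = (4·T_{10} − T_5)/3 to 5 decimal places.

R = (4·T_{10} − T_5) / 3 = (4·(-3.7969) − (-3.3898))/3 = (-11.7978)/3 = -3.93260.

-3.93260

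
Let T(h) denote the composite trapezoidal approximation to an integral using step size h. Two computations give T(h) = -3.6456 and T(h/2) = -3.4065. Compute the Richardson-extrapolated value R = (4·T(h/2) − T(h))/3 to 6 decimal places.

R = (4·T(h/2) − T(h)) / 3 = (4·(-3.4065) − (-3.6456))/3 = (-9.9804)/3 = -3.326800.

-3.326800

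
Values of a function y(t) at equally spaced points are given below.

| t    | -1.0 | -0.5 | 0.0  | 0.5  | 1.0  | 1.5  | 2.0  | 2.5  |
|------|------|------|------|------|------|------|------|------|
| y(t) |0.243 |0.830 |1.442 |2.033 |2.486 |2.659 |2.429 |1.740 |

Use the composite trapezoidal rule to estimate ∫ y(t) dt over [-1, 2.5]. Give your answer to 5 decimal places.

6.43525

h = 0.5, n = 7.
(h/2)·[y₀ + 2y₁ + 2y₂ + 2y₃ + 2y₄ + 2y₅ + 2y₆ + y₇] = 0.25·(25.741) = 6.43525.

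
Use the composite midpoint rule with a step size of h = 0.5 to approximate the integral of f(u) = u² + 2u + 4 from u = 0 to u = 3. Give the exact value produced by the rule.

h = (3 − 0)/6 = 0.5.
Midpoints m₁,…,m₆ = 0.25, 0.75, 1.25, 1.75, 2.25, 2.75.
f(m₁)=4.5625, f(m₂)=6.0625, f(m₃)=8.0625, f(m₄)=10.5625, f(m₅)=13.5625, f(m₆)=17.0625.
h·[f(m₁) + f(m₂) + f(m₃) + f(m₄) + f(m₅) + f(m₆)] = 0.5·(59.875) = 29.9375.

29.9375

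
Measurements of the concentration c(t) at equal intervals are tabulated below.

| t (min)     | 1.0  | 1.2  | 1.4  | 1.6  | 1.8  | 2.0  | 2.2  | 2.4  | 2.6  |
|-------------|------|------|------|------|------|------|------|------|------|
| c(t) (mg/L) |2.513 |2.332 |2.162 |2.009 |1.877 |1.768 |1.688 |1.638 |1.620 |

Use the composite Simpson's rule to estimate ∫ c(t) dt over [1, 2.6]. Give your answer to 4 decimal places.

3.1050

h = 0.2, n = 8.
(h/3)·[y₀ + 4y₁ + 2y₂ + 4y₃ + 2y₄ + 4y₅ + 2y₆ + 4y₇ + y₈] = 0.066667·(46.575) = 3.1050.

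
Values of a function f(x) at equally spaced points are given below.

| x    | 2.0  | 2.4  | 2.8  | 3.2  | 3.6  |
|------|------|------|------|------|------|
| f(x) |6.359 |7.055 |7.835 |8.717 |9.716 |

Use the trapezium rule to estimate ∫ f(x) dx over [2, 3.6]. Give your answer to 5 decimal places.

h = 0.4, n = 4.
(h/2)·[y₀ + 2y₁ + 2y₂ + 2y₃ + y₄] = 0.2·(63.289) = 12.65780.

12.65780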